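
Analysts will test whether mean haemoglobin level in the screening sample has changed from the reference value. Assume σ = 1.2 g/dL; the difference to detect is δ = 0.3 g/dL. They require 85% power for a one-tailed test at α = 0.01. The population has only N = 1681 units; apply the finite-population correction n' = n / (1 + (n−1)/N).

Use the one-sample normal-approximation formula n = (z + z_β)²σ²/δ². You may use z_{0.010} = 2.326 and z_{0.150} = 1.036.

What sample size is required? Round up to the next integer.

n = (z_α + z_β)² · σ² / δ²
  = (2.326 + 1.036)² · 1.2² / 0.3²
  = 11.3030 · 1.44 / 0.09
  = 180.85
Finite-population correction (N = 1681): 180.85 / (1 + (180.85 − 1)/1681) = 163.37.
Round up → n = 164.

n = 164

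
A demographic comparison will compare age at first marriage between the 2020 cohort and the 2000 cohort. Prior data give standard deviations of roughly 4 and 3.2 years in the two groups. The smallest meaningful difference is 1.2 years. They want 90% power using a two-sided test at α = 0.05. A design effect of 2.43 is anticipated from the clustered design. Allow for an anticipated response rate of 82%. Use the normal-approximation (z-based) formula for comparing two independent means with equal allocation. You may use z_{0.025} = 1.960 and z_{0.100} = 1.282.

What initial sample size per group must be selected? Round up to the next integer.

n = (z_{α/2} + z_β)² · (σ₁² + σ₂²) / δ²
  = (1.960 + 1.282)² · (4² + 3.2² = 26.24) / 1.2²
  = 10.5106 · 26.24 / 1.44
  = 191.53
Design effect: 2.43 × 191.53 = 465.41.
Adjust for 82% response: 465.41 / 0.82 = 567.57.
Round up → n = 568 per group.

n = 568 per group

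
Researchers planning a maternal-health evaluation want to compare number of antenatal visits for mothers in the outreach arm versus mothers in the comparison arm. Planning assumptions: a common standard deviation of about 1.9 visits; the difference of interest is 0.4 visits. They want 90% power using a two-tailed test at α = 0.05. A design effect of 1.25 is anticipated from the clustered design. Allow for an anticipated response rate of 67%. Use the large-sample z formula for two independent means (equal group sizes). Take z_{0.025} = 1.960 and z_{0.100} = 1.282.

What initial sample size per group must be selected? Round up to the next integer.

n = 885 per group

n = (z_{α/2} + z_β)² · (σ₁² + σ₂²) / δ²
  = (1.960 + 1.282)² · (2·1.9² = 7.22) / 0.4²
  = 10.5106 · 7.22 / 0.16
  = 474.29
Design effect: 1.25 × 474.29 = 592.86.
Adjust for 67% response: 592.86 / 0.67 = 884.87.
Round up → n = 885 per group.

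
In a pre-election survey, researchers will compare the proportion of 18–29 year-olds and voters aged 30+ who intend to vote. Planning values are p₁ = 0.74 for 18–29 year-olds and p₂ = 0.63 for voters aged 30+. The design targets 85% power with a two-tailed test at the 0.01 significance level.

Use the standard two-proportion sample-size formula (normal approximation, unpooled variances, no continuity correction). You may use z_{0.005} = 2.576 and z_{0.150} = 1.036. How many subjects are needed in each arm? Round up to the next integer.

n = 459 per group

n = (z_{α/2} + z_β)² · [p₁(1−p₁) + p₂(1−p₂)] / (p₁ − p₂)²
  = (2.576 + 1.036)² · (0.74·0.26 + 0.63·0.37) / (0.11)²
  = (3.612)² · (0.1924 + 0.2331) / 0.0121
  = 13.0465 · 0.4255 / 0.0121
  = 458.79
Round up → n = 459 per group.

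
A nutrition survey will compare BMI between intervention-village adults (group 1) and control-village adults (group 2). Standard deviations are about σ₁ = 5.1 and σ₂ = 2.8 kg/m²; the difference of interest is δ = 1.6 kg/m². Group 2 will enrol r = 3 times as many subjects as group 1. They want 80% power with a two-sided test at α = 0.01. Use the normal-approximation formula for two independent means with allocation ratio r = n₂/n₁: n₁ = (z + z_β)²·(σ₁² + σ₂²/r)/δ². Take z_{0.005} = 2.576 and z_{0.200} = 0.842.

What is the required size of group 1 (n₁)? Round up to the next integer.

n₁ = (z_{α/2} + z_β)² · (σ₁² + σ₂²/r) / δ²
   = (2.576 + 0.842)² · (5.1² + 2.8²/3) / 1.6²
   = 11.6827 · (26.01 + 2.6133) / 2.56
   = 11.6827 · 28.6233 / 2.56
   = 130.62
Round up → n₁ = 131; n₂ = r·n₁ = 3 × 131 = 393.

n₁ = 131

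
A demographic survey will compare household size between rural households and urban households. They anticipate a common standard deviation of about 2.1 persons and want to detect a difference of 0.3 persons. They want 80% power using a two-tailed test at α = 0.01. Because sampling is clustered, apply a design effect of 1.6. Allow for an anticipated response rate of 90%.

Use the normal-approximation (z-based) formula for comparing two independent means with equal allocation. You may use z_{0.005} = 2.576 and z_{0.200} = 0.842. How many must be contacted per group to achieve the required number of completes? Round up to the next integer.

n = (z_{α/2} + z_β)² · (σ₁² + σ₂²) / δ²
  = (2.576 + 0.842)² · (2·2.1² = 8.82) / 0.3²
  = 11.6827 · 8.82 / 0.09
  = 1144.91
Design effect: 1.6 × 1144.91 = 1831.85.
Adjust for 90% response: 1831.85 / 0.90 = 2035.39.
Round up → n = 2036 per group.

n = 2036 per group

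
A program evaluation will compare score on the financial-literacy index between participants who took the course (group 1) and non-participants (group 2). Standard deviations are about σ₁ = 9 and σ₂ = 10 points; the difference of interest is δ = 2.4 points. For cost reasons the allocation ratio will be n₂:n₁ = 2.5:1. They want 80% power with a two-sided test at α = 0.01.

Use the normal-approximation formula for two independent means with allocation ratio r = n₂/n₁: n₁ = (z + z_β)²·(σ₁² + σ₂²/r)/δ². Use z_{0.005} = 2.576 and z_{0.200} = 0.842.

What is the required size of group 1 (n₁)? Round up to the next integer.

n₁ = 246

n₁ = (z_{α/2} + z_β)² · (σ₁² + σ₂²/r) / δ²
   = (2.576 + 0.842)² · (9² + 10²/2.5) / 2.4²
   = 11.6827 · (81 + 40) / 5.76
   = 11.6827 · 121 / 5.76
   = 245.42
Round up → n₁ = 246; n₂ = r·n₁ = 2.5 × 246 = 615.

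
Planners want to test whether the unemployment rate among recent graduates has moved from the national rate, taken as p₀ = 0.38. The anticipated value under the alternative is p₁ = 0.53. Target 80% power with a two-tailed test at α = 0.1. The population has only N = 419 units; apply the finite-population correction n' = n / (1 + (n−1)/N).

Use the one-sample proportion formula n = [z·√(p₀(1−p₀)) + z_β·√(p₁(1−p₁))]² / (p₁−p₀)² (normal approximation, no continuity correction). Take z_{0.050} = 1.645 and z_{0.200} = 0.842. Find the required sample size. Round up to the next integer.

n = [z_{α/2}·√(p₀q₀) + z_β·√(p₁q₁)]² / (p₁ − p₀)²
  = [1.645·√(0.38·0.62) + 0.842·√(0.53·0.47)]² / (0.15)²
  = [1.645·0.4854 + 0.842·0.4991]² / 0.0225
  = [1.2187]² / 0.0225
  = 66.01
Finite-population correction (N = 419): 66.01 / (1 + (66.01 − 1)/419) = 57.14.
Round up → n = 58.

n = 58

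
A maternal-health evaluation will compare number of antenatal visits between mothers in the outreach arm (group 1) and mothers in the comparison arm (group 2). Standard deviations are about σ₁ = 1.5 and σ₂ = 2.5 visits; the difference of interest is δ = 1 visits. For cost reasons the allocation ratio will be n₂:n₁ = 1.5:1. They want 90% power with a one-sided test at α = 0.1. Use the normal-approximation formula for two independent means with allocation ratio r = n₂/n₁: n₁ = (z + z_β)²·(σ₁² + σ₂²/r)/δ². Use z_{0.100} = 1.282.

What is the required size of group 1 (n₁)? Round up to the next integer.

n₁ = 43

n₁ = (z_α + z_β)² · (σ₁² + σ₂²/r) / δ²
   = (1.282 + 1.282)² · (1.5² + 2.5²/1.5) / 1²
   = 6.5741 · (2.25 + 4.1667) / 1
   = 6.5741 · 6.4167 / 1
   = 42.18
Round up → n₁ = 43; n₂ = r·n₁ = 1.5 × 43 = 65.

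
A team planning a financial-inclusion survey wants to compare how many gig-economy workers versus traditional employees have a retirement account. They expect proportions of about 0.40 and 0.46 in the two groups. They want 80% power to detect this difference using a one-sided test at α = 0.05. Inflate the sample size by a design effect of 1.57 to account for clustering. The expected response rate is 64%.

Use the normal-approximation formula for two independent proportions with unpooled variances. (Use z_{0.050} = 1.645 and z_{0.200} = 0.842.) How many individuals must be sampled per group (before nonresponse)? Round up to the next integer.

n = (z_α + z_β)² · [p₁(1−p₁) + p₂(1−p₂)] / (p₁ − p₂)²
  = (1.645 + 0.842)² · (0.40·0.60 + 0.46·0.54) / (-0.06)²
  = (2.487)² · (0.2400 + 0.2484) / 0.0036
  = 6.1852 · 0.4884 / 0.0036
  = 839.12
Design effect: 1.57 × 839.12 = 1317.42.
Adjust for 64% response: 1317.42 / 0.64 = 2058.47.
Round up → n = 2059 per group.

n = 2059 per group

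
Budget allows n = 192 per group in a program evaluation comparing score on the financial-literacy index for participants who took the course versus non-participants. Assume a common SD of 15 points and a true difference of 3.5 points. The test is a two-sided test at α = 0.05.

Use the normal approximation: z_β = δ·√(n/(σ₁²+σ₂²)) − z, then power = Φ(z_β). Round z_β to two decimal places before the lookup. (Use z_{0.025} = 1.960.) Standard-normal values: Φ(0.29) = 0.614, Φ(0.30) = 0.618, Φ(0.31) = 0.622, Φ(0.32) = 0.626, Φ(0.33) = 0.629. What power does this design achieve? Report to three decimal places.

z_β = δ·√(n/(σ₁²+σ₂²)) − z_{α/2}
    = 3.5 · √(192/450) − 1.960
    = 3.5 · 0.65320 − 1.960
    = 2.2862 − 1.960 = 0.3262 → 0.33
Power = Φ(0.33) = 0.629.

Power ≈ 0.629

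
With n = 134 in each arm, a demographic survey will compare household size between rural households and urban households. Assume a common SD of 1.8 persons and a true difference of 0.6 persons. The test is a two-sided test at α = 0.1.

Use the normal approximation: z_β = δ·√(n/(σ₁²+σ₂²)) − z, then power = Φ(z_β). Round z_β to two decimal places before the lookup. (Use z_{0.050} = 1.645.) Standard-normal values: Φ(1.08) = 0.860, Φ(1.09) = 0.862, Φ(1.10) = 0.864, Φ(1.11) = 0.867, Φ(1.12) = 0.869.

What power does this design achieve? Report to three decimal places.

z_β = δ·√(n/(σ₁²+σ₂²)) − z_{α/2}
    = 0.6 · √(134/6.48) − 1.645
    = 0.6 · 4.54742 − 1.645
    = 2.7285 − 1.645 = 1.0835 → 1.08
Power = Φ(1.08) = 0.860.

Power ≈ 0.860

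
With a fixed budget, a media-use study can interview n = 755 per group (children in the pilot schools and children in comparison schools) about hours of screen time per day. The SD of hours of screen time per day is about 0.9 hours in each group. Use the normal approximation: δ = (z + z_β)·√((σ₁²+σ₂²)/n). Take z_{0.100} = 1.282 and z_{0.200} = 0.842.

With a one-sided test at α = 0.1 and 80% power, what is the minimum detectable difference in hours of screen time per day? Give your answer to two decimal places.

Minimum detectable difference ≈ 0.10 hours

δ = (z_α + z_β) · √((σ₁²+σ₂²)/n)
  = (1.282 + 0.842) · √(1.62/755)
  = 2.124 · √0.00215
  = 2.124 · 0.0463
  = 0.0984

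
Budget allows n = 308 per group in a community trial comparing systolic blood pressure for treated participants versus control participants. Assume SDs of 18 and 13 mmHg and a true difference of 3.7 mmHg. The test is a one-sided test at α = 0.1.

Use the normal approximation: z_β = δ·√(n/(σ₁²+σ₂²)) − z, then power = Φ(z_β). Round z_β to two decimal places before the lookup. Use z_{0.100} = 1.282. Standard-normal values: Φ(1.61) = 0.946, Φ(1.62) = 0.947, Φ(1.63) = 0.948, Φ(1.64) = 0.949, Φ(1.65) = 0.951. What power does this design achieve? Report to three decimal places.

Power ≈ 0.949

z_β = δ·√(n/(σ₁²+σ₂²)) − z_α
    = 3.7 · √(308/493) − 1.282
    = 3.7 · 0.79041 − 1.282
    = 2.9245 − 1.282 = 1.6425 → 1.64
Power = Φ(1.64) = 0.949.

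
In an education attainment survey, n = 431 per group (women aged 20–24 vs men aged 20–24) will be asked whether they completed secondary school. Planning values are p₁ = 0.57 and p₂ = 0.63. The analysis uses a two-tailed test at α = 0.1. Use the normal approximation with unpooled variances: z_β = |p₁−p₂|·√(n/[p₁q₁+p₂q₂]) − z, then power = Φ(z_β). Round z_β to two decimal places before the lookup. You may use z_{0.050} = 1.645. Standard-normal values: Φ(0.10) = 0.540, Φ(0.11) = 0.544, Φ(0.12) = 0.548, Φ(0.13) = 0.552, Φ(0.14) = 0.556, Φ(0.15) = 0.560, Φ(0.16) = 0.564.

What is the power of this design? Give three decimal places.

z_β = |p₁−p₂|·√(n/[p₁q₁+p₂q₂]) − z_{α/2}
    = 0.06 · √(431/0.4782) − 1.645
    = 0.06 · 30.0216 − 1.645
    = 1.8013 − 1.645 = 0.1563 → 0.16
Power = Φ(0.16) = 0.564.

Power ≈ 0.564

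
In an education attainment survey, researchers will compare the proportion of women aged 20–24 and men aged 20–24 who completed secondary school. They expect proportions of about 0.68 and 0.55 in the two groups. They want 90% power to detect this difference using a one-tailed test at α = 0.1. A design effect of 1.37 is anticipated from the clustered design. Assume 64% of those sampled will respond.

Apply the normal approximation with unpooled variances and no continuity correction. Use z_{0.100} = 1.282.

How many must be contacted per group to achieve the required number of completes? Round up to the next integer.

n = 388 per group

n = (z_α + z_β)² · [p₁(1−p₁) + p₂(1−p₂)] / (p₁ − p₂)²
  = (1.282 + 1.282)² · (0.68·0.32 + 0.55·0.45) / (0.13)²
  = (2.564)² · (0.2176 + 0.2475) / 0.0169
  = 6.5741 · 0.4651 / 0.0169
  = 180.92
Design effect: 1.37 × 180.92 = 247.87.
Adjust for 64% response: 247.87 / 0.64 = 387.29.
Round up → n = 388 per group.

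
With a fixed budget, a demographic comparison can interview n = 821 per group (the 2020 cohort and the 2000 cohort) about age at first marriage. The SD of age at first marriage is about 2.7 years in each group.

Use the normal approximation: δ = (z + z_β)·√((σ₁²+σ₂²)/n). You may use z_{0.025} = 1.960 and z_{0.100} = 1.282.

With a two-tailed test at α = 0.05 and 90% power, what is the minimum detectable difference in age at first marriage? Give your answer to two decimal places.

Minimum detectable difference ≈ 0.43 years

δ = (z_{α/2} + z_β) · √((σ₁²+σ₂²)/n)
  = (1.960 + 1.282) · √(14.58/821)
  = 3.242 · √0.01776
  = 3.242 · 0.1333
  = 0.4320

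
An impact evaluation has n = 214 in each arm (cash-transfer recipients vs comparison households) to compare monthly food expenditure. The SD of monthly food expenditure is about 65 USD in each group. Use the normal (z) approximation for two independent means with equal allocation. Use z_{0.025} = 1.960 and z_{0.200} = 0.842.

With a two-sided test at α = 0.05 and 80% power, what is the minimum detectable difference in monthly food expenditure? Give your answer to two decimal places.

δ = (z_{α/2} + z_β) · √((σ₁²+σ₂²)/n)
  = (1.960 + 0.842) · √(8450/214)
  = 2.802 · √39.486
  = 2.802 · 6.2838
  = 17.6072

Minimum detectable difference ≈ 17.61 USD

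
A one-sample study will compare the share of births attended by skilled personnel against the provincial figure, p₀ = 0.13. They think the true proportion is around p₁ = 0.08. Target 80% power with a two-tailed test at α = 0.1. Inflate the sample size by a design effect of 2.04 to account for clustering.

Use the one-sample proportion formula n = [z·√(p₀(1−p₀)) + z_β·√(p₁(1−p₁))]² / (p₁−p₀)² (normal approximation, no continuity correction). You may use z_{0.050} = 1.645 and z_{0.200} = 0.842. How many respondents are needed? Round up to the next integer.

n = 499

n = [z_{α/2}·√(p₀q₀) + z_β·√(p₁q₁)]² / (p₁ − p₀)²
  = [1.645·√(0.13·0.87) + 0.842·√(0.08·0.92)]² / (-0.05)²
  = [1.645·0.3363 + 0.842·0.2713]² / 0.0025
  = [0.7816]² / 0.0025
  = 244.39
Design effect: 2.04 × 244.39 = 498.55.
Round up → n = 499.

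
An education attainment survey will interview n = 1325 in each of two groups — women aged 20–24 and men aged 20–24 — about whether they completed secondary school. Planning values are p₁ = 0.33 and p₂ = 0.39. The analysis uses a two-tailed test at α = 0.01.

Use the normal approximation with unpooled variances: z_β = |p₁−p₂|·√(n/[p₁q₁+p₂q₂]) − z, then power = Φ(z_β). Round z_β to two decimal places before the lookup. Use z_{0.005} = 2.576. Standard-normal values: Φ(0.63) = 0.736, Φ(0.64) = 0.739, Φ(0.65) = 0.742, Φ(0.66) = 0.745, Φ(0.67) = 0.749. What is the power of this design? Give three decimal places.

Power ≈ 0.742

z_β = |p₁−p₂|·√(n/[p₁q₁+p₂q₂]) − z_{α/2}
    = 0.06 · √(1325/0.4590) − 2.576
    = 0.06 · 53.7281 − 2.576
    = 3.2237 − 2.576 = 0.6477 → 0.65
Power = Φ(0.65) = 0.742.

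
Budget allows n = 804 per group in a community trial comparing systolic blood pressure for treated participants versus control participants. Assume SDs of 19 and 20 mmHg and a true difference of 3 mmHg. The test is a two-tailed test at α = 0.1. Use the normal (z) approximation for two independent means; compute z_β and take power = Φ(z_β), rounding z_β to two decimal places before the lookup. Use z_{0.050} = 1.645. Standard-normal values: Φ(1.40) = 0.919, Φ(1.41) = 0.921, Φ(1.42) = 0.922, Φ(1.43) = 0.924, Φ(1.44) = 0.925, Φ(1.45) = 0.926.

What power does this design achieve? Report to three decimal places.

Power ≈ 0.925

z_β = δ·√(n/(σ₁²+σ₂²)) − z_{α/2}
    = 3 · √(804/761) − 1.645
    = 3 · 1.02786 − 1.645
    = 3.0836 − 1.645 = 1.4386 → 1.44
Power = Φ(1.44) = 0.925.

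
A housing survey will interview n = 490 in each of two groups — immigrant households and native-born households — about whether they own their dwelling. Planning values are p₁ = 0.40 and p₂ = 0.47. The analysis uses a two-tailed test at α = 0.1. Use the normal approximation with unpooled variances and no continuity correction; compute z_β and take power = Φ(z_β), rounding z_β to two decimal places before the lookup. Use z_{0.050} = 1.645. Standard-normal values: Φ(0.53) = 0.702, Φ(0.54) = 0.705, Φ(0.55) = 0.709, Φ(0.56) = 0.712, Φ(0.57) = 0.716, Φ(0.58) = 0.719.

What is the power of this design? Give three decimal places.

z_β = |p₁−p₂|·√(n/[p₁q₁+p₂q₂]) − z_{α/2}
    = 0.07 · √(490/0.4891) − 1.645
    = 0.07 · 31.6519 − 1.645
    = 2.2156 − 1.645 = 0.5706 → 0.57
Power = Φ(0.57) = 0.716.

Power ≈ 0.716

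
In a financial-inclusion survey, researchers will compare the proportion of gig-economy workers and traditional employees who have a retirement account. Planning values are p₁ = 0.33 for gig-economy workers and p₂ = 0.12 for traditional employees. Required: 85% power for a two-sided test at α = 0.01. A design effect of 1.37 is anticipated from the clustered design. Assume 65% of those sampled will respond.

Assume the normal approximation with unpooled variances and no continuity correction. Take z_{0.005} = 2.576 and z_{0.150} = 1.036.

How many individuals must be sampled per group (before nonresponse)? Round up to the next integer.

n = 204 per group

n = (z_{α/2} + z_β)² · [p₁(1−p₁) + p₂(1−p₂)] / (p₁ − p₂)²
  = (2.576 + 1.036)² · (0.33·0.67 + 0.12·0.88) / (0.21)²
  = (3.612)² · (0.2211 + 0.1056) / 0.0441
  = 13.0465 · 0.3267 / 0.0441
  = 96.65
Design effect: 1.37 × 96.65 = 132.41.
Adjust for 65% response: 132.41 / 0.65 = 203.71.
Round up → n = 204 per group.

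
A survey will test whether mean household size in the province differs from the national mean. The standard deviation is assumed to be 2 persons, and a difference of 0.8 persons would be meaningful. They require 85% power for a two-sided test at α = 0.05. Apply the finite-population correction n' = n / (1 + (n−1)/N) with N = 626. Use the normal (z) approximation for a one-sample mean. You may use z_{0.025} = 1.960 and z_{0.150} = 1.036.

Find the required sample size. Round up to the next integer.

n = 52

n = (z_{α/2} + z_β)² · σ² / δ²
  = (1.960 + 1.036)² · 2² / 0.8²
  = 8.9760 · 4 / 0.64
  = 56.10
Finite-population correction (N = 626): 56.10 / (1 + (56.10 − 1)/626) = 51.56.
Round up → n = 52.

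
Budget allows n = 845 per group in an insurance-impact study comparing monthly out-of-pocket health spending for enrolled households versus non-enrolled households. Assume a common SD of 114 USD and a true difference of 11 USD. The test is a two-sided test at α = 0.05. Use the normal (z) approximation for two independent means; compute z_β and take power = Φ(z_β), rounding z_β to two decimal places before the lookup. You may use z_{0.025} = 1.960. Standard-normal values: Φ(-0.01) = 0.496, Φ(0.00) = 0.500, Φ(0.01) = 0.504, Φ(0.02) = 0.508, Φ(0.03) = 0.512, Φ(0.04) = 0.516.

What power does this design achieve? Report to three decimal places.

Power ≈ 0.508

z_β = δ·√(n/(σ₁²+σ₂²)) − z_{α/2}
    = 11 · √(845/25992) − 1.960
    = 11 · 0.18031 − 1.960
    = 1.9834 − 1.960 = 0.0234 → 0.02
Power = Φ(0.02) = 0.508.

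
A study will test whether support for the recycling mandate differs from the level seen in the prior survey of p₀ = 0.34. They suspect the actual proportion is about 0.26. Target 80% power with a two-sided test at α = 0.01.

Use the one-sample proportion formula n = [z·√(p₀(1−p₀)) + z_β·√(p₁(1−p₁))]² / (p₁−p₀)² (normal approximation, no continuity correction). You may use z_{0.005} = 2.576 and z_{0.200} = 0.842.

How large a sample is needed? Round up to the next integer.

n = 395

n = [z_{α/2}·√(p₀q₀) + z_β·√(p₁q₁)]² / (p₁ − p₀)²
  = [2.576·√(0.34·0.66) + 0.842·√(0.26·0.74)]² / (-0.08)²
  = [2.576·0.4737 + 0.842·0.4386]² / 0.0064
  = [1.5896]² / 0.0064
  = 394.82
Round up → n = 395.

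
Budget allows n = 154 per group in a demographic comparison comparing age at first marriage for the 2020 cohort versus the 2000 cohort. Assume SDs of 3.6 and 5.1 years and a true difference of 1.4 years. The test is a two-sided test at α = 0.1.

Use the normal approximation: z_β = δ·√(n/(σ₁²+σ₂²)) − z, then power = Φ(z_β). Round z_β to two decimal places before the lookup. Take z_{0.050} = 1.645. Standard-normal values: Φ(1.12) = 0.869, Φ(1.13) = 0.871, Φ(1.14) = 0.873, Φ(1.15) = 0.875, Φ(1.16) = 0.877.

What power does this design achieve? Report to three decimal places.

Power ≈ 0.873

z_β = δ·√(n/(σ₁²+σ₂²)) − z_{α/2}
    = 1.4 · √(154/38.97) − 1.645
    = 1.4 · 1.98790 − 1.645
    = 2.7831 − 1.645 = 1.1381 → 1.14
Power = Φ(1.14) = 0.873.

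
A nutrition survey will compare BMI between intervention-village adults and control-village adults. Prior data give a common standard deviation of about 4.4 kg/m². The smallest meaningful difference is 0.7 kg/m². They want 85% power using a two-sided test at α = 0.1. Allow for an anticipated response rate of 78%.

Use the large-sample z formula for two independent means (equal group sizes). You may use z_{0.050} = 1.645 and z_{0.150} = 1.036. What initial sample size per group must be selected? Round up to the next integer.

n = (z_{α/2} + z_β)² · (σ₁² + σ₂²) / δ²
  = (1.645 + 1.036)² · (2·4.4² = 38.72) / 0.7²
  = 7.1878 · 38.72 / 0.49
  = 567.98
Adjust for 78% response: 567.98 / 0.78 = 728.18.
Round up → n = 729 per group.

n = 729 per group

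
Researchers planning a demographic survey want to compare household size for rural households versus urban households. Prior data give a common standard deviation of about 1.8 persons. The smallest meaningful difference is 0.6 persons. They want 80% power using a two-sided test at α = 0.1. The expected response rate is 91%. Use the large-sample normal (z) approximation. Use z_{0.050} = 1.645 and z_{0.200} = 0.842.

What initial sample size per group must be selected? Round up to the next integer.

n = (z_{α/2} + z_β)² · (σ₁² + σ₂²) / δ²
  = (1.645 + 0.842)² · (2·1.8² = 6.48) / 0.6²
  = 6.1852 · 6.48 / 0.36
  = 111.33
Adjust for 91% response: 111.33 / 0.91 = 122.34.
Round up → n = 123 per group.

n = 123 per group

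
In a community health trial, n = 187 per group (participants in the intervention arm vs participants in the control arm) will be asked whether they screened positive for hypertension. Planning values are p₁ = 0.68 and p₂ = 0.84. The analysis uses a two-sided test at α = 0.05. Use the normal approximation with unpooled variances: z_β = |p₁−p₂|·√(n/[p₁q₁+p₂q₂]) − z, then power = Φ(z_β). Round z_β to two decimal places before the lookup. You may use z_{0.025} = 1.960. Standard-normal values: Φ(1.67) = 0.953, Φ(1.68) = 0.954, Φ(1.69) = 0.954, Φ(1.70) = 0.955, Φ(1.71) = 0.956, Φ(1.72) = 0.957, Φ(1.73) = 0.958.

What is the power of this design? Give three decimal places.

z_β = |p₁−p₂|·√(n/[p₁q₁+p₂q₂]) − z_{α/2}
    = 0.16 · √(187/0.3520) − 1.960
    = 0.16 · 23.0489 − 1.960
    = 3.6878 − 1.960 = 1.7278 → 1.73
Power = Φ(1.73) = 0.958.

Power ≈ 0.958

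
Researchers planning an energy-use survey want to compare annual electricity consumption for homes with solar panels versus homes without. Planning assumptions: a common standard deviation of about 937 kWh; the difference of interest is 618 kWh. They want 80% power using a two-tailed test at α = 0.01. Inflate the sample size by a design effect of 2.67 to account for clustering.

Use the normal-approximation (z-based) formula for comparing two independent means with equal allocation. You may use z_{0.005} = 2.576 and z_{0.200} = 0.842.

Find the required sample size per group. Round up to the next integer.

n = 144 per group

n = (z_{α/2} + z_β)² · (σ₁² + σ₂²) / δ²
  = (2.576 + 0.842)² · (2·937² = 1755938) / 618²
  = 11.6827 · 1755938 / 381924
  = 53.71
Design effect: 2.67 × 53.71 = 143.41.
Round up → n = 144 per group.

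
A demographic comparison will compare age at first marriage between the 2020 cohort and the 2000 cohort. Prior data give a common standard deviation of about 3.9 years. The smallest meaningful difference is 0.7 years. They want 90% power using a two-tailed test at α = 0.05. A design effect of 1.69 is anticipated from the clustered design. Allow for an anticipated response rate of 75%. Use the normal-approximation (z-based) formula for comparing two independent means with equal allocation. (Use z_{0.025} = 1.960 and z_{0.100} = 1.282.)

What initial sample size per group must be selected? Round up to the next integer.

n = 1471 per group

n = (z_{α/2} + z_β)² · (σ₁² + σ₂²) / δ²
  = (1.960 + 1.282)² · (2·3.9² = 30.42) / 0.7²
  = 10.5106 · 30.42 / 0.49
  = 652.51
Design effect: 1.69 × 652.51 = 1102.75.
Adjust for 75% response: 1102.75 / 0.75 = 1470.33.
Round up → n = 1471 per group.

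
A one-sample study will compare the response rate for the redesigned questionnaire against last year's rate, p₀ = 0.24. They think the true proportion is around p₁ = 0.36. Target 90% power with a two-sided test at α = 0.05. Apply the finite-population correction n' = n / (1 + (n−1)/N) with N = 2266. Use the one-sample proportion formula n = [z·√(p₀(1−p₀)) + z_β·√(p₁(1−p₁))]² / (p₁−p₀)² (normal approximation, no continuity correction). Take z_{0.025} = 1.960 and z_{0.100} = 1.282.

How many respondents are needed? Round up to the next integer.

n = [z_{α/2}·√(p₀q₀) + z_β·√(p₁q₁)]² / (p₁ − p₀)²
  = [1.960·√(0.24·0.76) + 1.282·√(0.36·0.64)]² / (0.12)²
  = [1.960·0.4271 + 1.282·0.4800]² / 0.0144
  = [1.4524]² / 0.0144
  = 146.50
Finite-population correction (N = 2266): 146.50 / (1 + (146.50 − 1)/2266) = 137.66.
Round up → n = 138.

n = 138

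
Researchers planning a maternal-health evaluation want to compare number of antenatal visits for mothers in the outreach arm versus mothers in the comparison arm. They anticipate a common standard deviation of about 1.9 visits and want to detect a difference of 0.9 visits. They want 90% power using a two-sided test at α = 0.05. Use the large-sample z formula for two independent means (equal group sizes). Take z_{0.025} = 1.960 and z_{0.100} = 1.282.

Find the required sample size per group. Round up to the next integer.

n = 94 per group

n = (z_{α/2} + z_β)² · (σ₁² + σ₂²) / δ²
  = (1.960 + 1.282)² · (2·1.9² = 7.22) / 0.9²
  = 10.5106 · 7.22 / 0.81
  = 93.69
Round up → n = 94 per group.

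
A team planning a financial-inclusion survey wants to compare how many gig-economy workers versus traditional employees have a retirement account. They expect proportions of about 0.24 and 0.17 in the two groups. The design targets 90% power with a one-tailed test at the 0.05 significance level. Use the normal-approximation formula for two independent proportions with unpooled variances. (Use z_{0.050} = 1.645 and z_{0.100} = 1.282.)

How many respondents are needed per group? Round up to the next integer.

n = (z_α + z_β)² · [p₁(1−p₁) + p₂(1−p₂)] / (p₁ − p₂)²
  = (1.645 + 1.282)² · (0.24·0.76 + 0.17·0.83) / (0.07)²
  = (2.927)² · (0.1824 + 0.1411) / 0.0049
  = 8.5673 · 0.3235 / 0.0049
  = 565.62
Round up → n = 566 per group.

n = 566 per group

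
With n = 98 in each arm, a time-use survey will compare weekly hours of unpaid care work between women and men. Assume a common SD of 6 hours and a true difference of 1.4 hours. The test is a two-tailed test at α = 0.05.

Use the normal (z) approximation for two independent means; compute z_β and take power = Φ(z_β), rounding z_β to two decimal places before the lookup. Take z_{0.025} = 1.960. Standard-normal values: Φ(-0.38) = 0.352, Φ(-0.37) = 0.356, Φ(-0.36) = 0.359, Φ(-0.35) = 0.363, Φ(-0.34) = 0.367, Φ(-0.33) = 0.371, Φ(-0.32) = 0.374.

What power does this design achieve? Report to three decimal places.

Power ≈ 0.371

z_β = δ·√(n/(σ₁²+σ₂²)) − z_{α/2}
    = 1.4 · √(98/72) − 1.960
    = 1.4 · 1.16667 − 1.960
    = 1.6333 − 1.960 = -0.3267 → -0.33
Power = Φ(-0.33) = 0.371.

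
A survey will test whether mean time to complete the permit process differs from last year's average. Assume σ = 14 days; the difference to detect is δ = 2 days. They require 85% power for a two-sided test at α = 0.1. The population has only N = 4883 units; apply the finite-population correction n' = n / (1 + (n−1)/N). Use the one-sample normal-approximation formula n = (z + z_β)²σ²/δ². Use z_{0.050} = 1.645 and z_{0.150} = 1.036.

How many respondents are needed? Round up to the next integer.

n = 329

n = (z_{α/2} + z_β)² · σ² / δ²
  = (1.645 + 1.036)² · 14² / 2²
  = 7.1878 · 196 / 4
  = 352.20
Finite-population correction (N = 4883): 352.20 / (1 + (352.20 − 1)/4883) = 328.57.
Round up → n = 329.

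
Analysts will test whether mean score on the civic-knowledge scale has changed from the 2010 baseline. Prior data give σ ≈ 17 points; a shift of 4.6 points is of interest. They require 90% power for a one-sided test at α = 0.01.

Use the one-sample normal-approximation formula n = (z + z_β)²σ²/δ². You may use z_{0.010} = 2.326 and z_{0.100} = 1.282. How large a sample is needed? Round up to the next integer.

n = (z_α + z_β)² · σ² / δ²
  = (2.326 + 1.282)² · 17² / 4.6²
  = 13.0177 · 289 / 21.16
  = 177.79
Round up → n = 178.

n = 178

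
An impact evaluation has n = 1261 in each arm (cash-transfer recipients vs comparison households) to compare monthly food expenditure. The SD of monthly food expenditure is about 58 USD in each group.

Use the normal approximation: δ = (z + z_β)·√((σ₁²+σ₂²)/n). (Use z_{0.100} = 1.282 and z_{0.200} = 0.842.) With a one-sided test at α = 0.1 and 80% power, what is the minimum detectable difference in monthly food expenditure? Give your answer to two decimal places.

Minimum detectable difference ≈ 4.91 USD

δ = (z_α + z_β) · √((σ₁²+σ₂²)/n)
  = (1.282 + 0.842) · √(6728/1261)
  = 2.124 · √5.3354
  = 2.124 · 2.3099
  = 4.9061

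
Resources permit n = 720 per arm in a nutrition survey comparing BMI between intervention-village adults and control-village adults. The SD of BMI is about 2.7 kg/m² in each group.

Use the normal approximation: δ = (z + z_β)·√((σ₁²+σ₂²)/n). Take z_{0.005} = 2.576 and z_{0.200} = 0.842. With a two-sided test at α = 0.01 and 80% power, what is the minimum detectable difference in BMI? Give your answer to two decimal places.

δ = (z_{α/2} + z_β) · √((σ₁²+σ₂²)/n)
  = (2.576 + 0.842) · √(14.58/720)
  = 3.418 · √0.02025
  = 3.418 · 0.1423
  = 0.4864

Minimum detectable difference ≈ 0.49 kg/m²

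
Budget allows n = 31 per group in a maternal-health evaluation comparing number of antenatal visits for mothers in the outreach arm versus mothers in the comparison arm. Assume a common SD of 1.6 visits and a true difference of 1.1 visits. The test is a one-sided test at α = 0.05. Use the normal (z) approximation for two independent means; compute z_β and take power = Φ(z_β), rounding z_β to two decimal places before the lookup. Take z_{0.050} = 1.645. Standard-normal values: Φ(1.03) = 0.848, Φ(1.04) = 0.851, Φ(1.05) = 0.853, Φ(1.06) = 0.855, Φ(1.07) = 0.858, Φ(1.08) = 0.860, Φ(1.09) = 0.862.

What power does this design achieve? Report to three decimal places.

z_β = δ·√(n/(σ₁²+σ₂²)) − z_α
    = 1.1 · √(31/5.12) − 1.645
    = 1.1 · 2.46063 − 1.645
    = 2.7067 − 1.645 = 1.0617 → 1.06
Power = Φ(1.06) = 0.855.

Power ≈ 0.855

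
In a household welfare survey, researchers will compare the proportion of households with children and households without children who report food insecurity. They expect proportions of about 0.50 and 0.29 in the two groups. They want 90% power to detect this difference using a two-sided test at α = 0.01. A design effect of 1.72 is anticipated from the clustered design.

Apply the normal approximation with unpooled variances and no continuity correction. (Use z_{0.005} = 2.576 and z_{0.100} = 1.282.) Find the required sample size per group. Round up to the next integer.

n = 265 per group

n = (z_{α/2} + z_β)² · [p₁(1−p₁) + p₂(1−p₂)] / (p₁ − p₂)²
  = (2.576 + 1.282)² · (0.50·0.50 + 0.29·0.71) / (0.21)²
  = (3.858)² · (0.2500 + 0.2059) / 0.0441
  = 14.8842 · 0.4559 / 0.0441
  = 153.87
Design effect: 1.72 × 153.87 = 264.66.
Round up → n = 265 per group.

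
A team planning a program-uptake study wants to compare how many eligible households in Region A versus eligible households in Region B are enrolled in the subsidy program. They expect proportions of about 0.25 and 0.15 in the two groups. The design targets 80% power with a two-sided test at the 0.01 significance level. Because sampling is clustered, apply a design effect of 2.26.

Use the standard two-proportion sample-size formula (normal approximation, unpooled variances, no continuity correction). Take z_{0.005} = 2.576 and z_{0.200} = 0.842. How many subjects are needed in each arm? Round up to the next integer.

n = (z_{α/2} + z_β)² · [p₁(1−p₁) + p₂(1−p₂)] / (p₁ − p₂)²
  = (2.576 + 0.842)² · (0.25·0.75 + 0.15·0.85) / (0.10)²
  = (3.418)² · (0.1875 + 0.1275) / 0.0100
  = 11.6827 · 0.3150 / 0.0100
  = 368.01
Design effect: 2.26 × 368.01 = 831.69.
Round up → n = 832 per group.

n = 832 per group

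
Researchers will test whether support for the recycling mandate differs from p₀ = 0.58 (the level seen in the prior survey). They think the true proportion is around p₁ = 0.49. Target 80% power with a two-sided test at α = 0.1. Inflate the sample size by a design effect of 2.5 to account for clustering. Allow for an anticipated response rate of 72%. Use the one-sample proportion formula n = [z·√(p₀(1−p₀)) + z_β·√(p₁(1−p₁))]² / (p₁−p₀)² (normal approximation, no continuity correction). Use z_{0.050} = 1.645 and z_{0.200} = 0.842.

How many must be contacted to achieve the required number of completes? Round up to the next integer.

n = [z_{α/2}·√(p₀q₀) + z_β·√(p₁q₁)]² / (p₁ − p₀)²
  = [1.645·√(0.58·0.42) + 0.842·√(0.49·0.51)]² / (-0.09)²
  = [1.645·0.4936 + 0.842·0.4999]² / 0.0081
  = [1.2328]² / 0.0081
  = 187.64
Design effect: 2.5 × 187.64 = 469.09.
Adjust for 72% response: 469.09 / 0.72 = 651.51.
Round up → n = 652.

n = 652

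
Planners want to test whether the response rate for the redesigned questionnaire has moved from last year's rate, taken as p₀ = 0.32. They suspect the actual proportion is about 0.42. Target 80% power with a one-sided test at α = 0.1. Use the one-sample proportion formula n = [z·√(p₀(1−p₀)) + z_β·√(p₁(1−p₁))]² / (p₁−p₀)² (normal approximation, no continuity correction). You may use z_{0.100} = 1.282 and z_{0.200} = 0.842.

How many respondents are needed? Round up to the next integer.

n = 103

n = [z_α·√(p₀q₀) + z_β·√(p₁q₁)]² / (p₁ − p₀)²
  = [1.282·√(0.32·0.68) + 0.842·√(0.42·0.58)]² / (0.10)²
  = [1.282·0.4665 + 0.842·0.4936]² / 0.0100
  = [1.0136]² / 0.0100
  = 102.74
Round up → n = 103.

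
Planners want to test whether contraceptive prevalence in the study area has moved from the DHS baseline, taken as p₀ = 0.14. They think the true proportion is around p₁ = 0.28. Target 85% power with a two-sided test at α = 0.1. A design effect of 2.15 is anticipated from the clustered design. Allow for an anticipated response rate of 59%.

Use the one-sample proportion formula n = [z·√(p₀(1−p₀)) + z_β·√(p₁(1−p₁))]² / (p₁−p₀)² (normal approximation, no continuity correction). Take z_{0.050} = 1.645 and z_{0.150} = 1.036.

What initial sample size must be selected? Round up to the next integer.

n = 200

n = [z_{α/2}·√(p₀q₀) + z_β·√(p₁q₁)]² / (p₁ − p₀)²
  = [1.645·√(0.14·0.86) + 1.036·√(0.28·0.72)]² / (0.14)²
  = [1.645·0.3470 + 1.036·0.4490]² / 0.0196
  = [1.0360]² / 0.0196
  = 54.76
Design effect: 2.15 × 54.76 = 117.72.
Adjust for 59% response: 117.72 / 0.59 = 199.53.
Round up → n = 200.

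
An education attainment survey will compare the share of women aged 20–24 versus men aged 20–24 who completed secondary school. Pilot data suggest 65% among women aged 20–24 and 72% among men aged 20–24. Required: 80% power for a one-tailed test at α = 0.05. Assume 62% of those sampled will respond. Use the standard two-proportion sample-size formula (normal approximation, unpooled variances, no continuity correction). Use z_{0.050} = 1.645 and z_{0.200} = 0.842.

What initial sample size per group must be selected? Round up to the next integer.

n = (z_α + z_β)² · [p₁(1−p₁) + p₂(1−p₂)] / (p₁ − p₂)²
  = (1.645 + 0.842)² · (0.65·0.35 + 0.72·0.28) / (-0.07)²
  = (2.487)² · (0.2275 + 0.2016) / 0.0049
  = 6.1852 · 0.4291 / 0.0049
  = 541.64
Adjust for 62% response: 541.64 / 0.62 = 873.62.
Round up → n = 874 per group.

n = 874 per group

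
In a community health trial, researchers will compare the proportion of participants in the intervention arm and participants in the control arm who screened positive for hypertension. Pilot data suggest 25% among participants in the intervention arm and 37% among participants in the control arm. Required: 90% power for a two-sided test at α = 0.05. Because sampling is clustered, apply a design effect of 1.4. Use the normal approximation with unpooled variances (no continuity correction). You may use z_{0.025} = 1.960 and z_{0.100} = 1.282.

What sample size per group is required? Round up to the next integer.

n = (z_{α/2} + z_β)² · [p₁(1−p₁) + p₂(1−p₂)] / (p₁ − p₂)²
  = (1.960 + 1.282)² · (0.25·0.75 + 0.37·0.63) / (-0.12)²
  = (3.242)² · (0.1875 + 0.2331) / 0.0144
  = 10.5106 · 0.4206 / 0.0144
  = 307.00
Design effect: 1.4 × 307.00 = 429.79.
Round up → n = 430 per group.

n = 430 per group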